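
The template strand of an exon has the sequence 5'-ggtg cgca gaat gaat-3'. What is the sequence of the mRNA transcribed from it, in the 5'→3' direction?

RNA polymerase reads the template 3'→5' and synthesizes mRNA 5'→3' by base-pairing (A→U, T→A, G↔C). The complement of the template is CCACGCGTCTTACTTA; antiparallel, so 5'→3' the coding strand is ATTCATTCTGCGCACC. Replace T with U for the mRNA.

5′-AUUCAUUCUGCGCACC-3′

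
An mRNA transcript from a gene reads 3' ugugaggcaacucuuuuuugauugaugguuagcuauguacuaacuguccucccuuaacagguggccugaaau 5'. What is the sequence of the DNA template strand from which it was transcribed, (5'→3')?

Written 5'→3' the mRNA is UAAAGUCCGGUGGACAAUUCCCUCCUGUCAAUCAUGUAUCGAUUGGUAGUUAGUUUUUUCUCAACGGAGUGU, so the coding DNA strand is TAAAGTCCGGTGGACAATTCCCTCCTGTCAATCATGTATCGATTGGTAGTTAGTTTTTTCTCAACGGAGTGT. The template is its reverse complement.

5′-ACACTCCGTTGAGAAAAAACTAACTACCAATCGATACATGATTGACAGGAGGGAATTGTCCACCGGACTTTA-3′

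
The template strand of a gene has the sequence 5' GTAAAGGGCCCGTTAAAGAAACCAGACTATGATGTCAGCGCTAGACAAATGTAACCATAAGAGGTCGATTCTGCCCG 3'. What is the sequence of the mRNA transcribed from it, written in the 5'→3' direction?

RNA polymerase reads the template 3'→5' and synthesizes mRNA 5'→3' by base-pairing (A→U, T→A, G↔C). The complement of the template is CATTTCCCGGGCAATTTCTTTGGTCTGATACTACAGTCGCGATCTGTTTACATTGGTATTCTCCAGCTAAGACGGGC; antiparallel, so 5'→3' the coding strand is CGGGCAGAATCGACCTCTTATGGTTACATTTGTCTAGCGCTGACATCATAGTCTGGTTTCTTTAACGGGCCCTTTAC. Replace T with U for the mRNA.

5'-CGGGCAGAAUCGACCUCUUAUGGUUACAUUUGUCUAGCGCUGACAUCAUAGUCUGGUUUCUUUAACGGGCCCUUUAC-3'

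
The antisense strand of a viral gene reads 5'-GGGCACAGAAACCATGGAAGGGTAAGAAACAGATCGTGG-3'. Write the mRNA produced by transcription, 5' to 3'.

5'-CCACGAUCUGUUUCUUACCCUUCCAUGGUUUCUGUGCCC-3'

RNA polymerase reads the template 3'→5' and synthesizes mRNA 5'→3' by base-pairing (A→U, T→A, G↔C). The complement of the template is CCCGTGTCTTTGGTACCTTCCCATTCTTTGTCTAGCACC; antiparallel, so 5'→3' the coding strand is CCACGATCTGTTTCTTACCCTTCCATGGTTTCTGTGCCC. Replace T with U for the mRNA.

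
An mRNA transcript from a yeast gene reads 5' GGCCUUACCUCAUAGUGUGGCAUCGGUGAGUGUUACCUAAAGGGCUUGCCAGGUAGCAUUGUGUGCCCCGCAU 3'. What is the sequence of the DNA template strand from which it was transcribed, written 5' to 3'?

Replace U with T to get the coding DNA strand: GGCCTTACCTCATAGTGTGGCATCGGTGAGTGTTACCTAAAGGGCTTGCCAGGTAGCATTGTGTGCCCCGCAT. The template strand is its reverse complement (complement CCGGAATGGAGTATCACACCGTAGCCACTCACAATGGATTTCCCGAACGGTCCATCGTAACACACGGGGCGTA, then reverse).

5'-ATGCGGGGCACACAATGCTACCTGGCAAGCCCTTTAGGTAACACTCACCGATGCCACACTATGAGGTAAGGCC-3'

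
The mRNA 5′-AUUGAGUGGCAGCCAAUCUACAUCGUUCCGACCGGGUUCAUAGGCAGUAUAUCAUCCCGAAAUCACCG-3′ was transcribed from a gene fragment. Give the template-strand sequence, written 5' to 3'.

Replace U with T to get the coding DNA strand: ATTGAGTGGCAGCCAATCTACATCGTTCCGACCGGGTTCATAGGCAGTATATCATCCCGAAATCACCG. The template strand is its reverse complement (complement TAACTCACCGTCGGTTAGATGTAGCAAGGCTGGCCCAAGTATCCGTCATATAGTAGGGCTTTAGTGGC, then reverse).

5'-CGGTGATTTCGGGATGATATACTGCCTATGAACCCGGTCGGAACGATGTAGATTGGCTGCCACTCAAT-3'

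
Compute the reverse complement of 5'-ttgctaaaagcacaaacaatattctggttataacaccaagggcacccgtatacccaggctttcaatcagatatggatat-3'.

5'-ATATCCATATCTGATTGAAAGCCTGGGTATACGGGTGCCCTTGGTGTTATAACCAGAATATTGTTTGTGCTTTTAGCAA-3'

Reading the sequence 3'→5' and pairing each base (A↔T, G↔C) gives the reverse complement directly.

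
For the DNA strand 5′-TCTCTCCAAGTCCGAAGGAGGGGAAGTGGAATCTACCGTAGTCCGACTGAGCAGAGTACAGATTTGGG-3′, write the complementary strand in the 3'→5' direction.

3'-AGAGAGGTTCAGGCTTCCTCCCCTTCACCTTAGATGGCATCAGGCTGACTCGTCTCATGTCTAAACCC-5'

Base-pairing A↔T, G↔C gives the complement. The complementary strand is antiparallel, so paired with a 5'→3' strand it runs 3'→5'.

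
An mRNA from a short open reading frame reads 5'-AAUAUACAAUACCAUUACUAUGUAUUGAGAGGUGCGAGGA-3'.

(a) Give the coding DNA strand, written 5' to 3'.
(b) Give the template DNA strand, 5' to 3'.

(a) 5'-AATATACAATACCATTACTATGTATTGAGAGGTGCGAGGA-3'
(b) 5'-TCCTCGCACCTCTCAATACATAGTAATGGTATTGTATATT-3'

(a) The coding strand matches the mRNA with U→T.
(b) The template strand is the reverse complement of the coding strand.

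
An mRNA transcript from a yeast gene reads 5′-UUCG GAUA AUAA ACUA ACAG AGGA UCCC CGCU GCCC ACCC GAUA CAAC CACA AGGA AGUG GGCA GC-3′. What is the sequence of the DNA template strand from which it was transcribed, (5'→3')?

Replace U with T to get the coding DNA strand: TTCGGATAATAAACTAACAGAGGATCCCCGCTGCCCACCCGATACAACCACAAGGAAGTGGGCAGC. The template strand is its reverse complement (complement AAGCCTATTATTTGATTGTCTCCTAGGGGCGACGGGTGGGCTATGTTGGTGTTCCTTCACCCGTCG, then reverse).

5'-GCTGCCCACTTCCTTGTGGTTGTATCGGGTGGGCAGCGGGGATCCTCTGTTAGTTTATTATCCGAA-3'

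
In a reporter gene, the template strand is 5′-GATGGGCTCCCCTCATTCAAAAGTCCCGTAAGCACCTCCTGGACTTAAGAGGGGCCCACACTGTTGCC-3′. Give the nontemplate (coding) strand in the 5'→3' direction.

The coding strand is complementary and antiparallel to the template: take the complement (A↔T, G↔C) and reverse.

5'-GGCAACAGTGTGGGCCCCTCTTAAGTCCAGGAGGTGCTTACGGGACTTTTGAATGAGGGGAGCCCATC-3'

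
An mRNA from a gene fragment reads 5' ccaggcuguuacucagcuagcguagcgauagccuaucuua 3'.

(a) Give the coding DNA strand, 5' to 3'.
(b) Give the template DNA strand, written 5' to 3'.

(a) The coding strand matches the mRNA with U→T.
(b) The template strand is the reverse complement of the coding strand.

(a) 5'-CCAGGCTGTTACTCAGCTAGCGTAGCGATAGCCTATCTTA-3'
(b) 5'-TAAGATAGGCTATCGCTACGCTAGCTGAGTAACAGCCTGG-3'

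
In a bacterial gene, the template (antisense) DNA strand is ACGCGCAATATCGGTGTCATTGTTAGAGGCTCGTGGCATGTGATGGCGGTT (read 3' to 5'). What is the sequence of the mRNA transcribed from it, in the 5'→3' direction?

Reading the template 3'→5' as shown, RNA polymerase pairs each base (A→U, T→A, G↔C) to build mRNA 5'→3' directly.

5'-UGCGCGUUAUAGCCACAGUAACAAUCUCCGAGCACCGUACACUACCGCCAA-3'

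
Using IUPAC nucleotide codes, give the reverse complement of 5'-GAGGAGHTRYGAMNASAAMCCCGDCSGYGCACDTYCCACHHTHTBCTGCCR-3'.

5'-YGGCAGVADADDGTGGRAHGTGCRCSGHCGGGKTTSTNKTCRYADCTCCTC-3'

Standard pairs A↔T, G↔C; ambiguity codes pair R↔Y, M↔K, S↔S, B↔V, D↔H, N↔N. Complement (CTCCTCDAYRCTKNTSTTKGGGCHGSCRCGTGHARGGTGDDADAVGACGGY), then reverse for 5'→3'.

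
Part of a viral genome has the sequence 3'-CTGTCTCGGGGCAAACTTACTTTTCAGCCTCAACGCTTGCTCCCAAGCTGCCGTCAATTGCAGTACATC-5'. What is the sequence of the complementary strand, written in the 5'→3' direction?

5′-GACAGAGCCCCGTTTGAATGAAAAGTCGGAGTTGCGAACGAGGGTTCGACGGCAGTTAACGTCATGTAG-3′

The strand is given 3'→5', so its complement runs 5'→3' in the same left-to-right order: pair each base A↔T, G↔C.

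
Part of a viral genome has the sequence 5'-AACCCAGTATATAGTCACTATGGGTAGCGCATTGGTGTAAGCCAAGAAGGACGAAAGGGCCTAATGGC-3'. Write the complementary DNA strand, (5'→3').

The complement of AACCCAGTATATAGTCACTATGGGTAGCGCATTGGTGTAAGCCAAGAAGGACGAAAGGGCCTAATGGC is TTGGGTCATATATCAGTGATACCCATCGCGTAACCACATTCGGTTCTTCCTGCTTTCCCGGATTACCG (A↔T, G↔C). DNA strands are antiparallel, so the complementary strand runs 3'→5'; reversing gives the 5'→3' form.

5'-GCCATTAGGCCCTTTCGTCCTTCTTGGCTTACACCAATGCGCTACCCATAGTGACTATATACTGGGTT-3'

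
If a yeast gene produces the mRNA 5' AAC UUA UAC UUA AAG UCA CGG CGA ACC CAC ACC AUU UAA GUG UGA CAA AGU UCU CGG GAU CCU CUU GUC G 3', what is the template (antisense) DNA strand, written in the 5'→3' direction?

5'-CGACAAGAGGATCCCGAGAACTTTGTCACACTTAAATGGTGTGGGTTCGCCGTGACTTTAAGTATAAGTT-3'

Replace U with T to get the coding DNA strand: AACTTATACTTAAAGTCACGGCGAACCCACACCATTTAAGTGTGACAAAGTTCTCGGGATCCTCTTGTCG. The template strand is its reverse complement (complement TTGAATATGAATTTCAGTGCCGCTTGGGTGTGGTAAATTCACACTGTTTCAAGAGCCCTAGGAGAACAGC, then reverse).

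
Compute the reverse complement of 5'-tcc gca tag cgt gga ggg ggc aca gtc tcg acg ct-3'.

Reading the sequence 3'→5' and pairing each base (A↔T, G↔C) gives the reverse complement directly.

5′-AGCGTCGAGACTGTGCCCCCTCCACGCTATGCGGA-3′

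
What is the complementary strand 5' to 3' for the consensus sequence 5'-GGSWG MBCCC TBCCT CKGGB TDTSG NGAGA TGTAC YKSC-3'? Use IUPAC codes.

Standard pairs A↔T, G↔C; ambiguity codes pair Y↔R, M↔K, W↔W, S↔S, B↔V, D↔H, N↔N. Complement (CCSWCKVGGGAVGGAGMCCVAHASCNCTCTACATGRMSG), then reverse for 5'→3'.

5′-GSMRGTACATCTCNCSAHAVCCMGAGGVAGGGVKCWSCC-3′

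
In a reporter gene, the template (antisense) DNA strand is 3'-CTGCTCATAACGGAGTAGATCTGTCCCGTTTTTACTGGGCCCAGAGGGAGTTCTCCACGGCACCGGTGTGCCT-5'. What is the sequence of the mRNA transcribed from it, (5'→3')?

5'-GACGAGUAUUGCCUCAUCUAGACAGGGCAAAAAUGACCCGGGUCUCCCUCAAGAGGUGCCGUGGCCACACGGA-3'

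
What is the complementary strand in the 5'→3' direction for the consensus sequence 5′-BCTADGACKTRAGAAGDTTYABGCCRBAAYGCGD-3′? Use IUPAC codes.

5'-HCGCRTTVYGGCVTRAAHCTTCTYAMGTCHTAGV-3'

Standard pairs A↔T, G↔C; ambiguity codes pair R↔Y, K↔M, B↔V, D↔H. Complement (VGATHCTGMAYTCTTCHAARTVCGGYVTTRCGCH), then reverse for 5'→3'.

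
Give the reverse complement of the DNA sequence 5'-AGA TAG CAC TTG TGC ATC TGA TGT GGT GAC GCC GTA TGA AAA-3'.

Reading the sequence 3'→5' and pairing each base (A↔T, G↔C) gives the reverse complement directly.

5'-TTTTCATACGGCGTCACCACATCAGATGCACAAGTGCTATCT-3'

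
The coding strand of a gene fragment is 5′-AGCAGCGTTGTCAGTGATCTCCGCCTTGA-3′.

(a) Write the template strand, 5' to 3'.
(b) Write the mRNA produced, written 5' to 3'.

(a) 5'-TCAAGGCGGAGATCACTGACAACGCTGCT-3'
(b) 5'-AGCAGCGUUGUCAGUGAUCUCCGCCUUGA-3'

(a) The template strand is the reverse complement of the coding strand: complement TCGTCGCAACAGTCACTAGAGGCGGAACT, then reverse.
(b) mRNA matches the coding strand with T→U.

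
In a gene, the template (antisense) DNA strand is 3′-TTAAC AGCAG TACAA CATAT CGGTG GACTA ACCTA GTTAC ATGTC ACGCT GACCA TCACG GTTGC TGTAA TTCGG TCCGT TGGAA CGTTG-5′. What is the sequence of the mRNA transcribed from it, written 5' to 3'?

Reading the template 3'→5' as shown, RNA polymerase pairs each base (A→U, T→A, G↔C) to build mRNA 5'→3' directly.

5'-AAUUGUCGUCAUGUUGUAUAGCCACCUGAUUGGAUCAAUGUACAGUGCGACUGGUAGUGCCAACGACAUUAAGCCAGGCAACCUUGCAAC-3'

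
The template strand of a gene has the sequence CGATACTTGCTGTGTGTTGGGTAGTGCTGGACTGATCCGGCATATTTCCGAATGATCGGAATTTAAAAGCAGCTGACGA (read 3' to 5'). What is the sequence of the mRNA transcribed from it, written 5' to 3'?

5′-GCUAUGAACGACACACAACCCAUCACGACCUGACUAGGCCGUAUAAAGGCUUACUAGCCUUAAAUUUUCGUCGACUGCU-3′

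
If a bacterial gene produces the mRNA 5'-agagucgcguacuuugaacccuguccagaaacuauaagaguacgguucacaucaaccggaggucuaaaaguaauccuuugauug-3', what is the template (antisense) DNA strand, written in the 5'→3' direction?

5'-CAATCAAAGGATTACTTTTAGACCTCCGGTTGATGTGAACCGTACTCTTATAGTTTCTGGACAGGGTTCAAAGTACGCGACTCT-3'

Replace U with T to get the coding DNA strand: AGAGTCGCGTACTTTGAACCCTGTCCAGAAACTATAAGAGTACGGTTCACATCAACCGGAGGTCTAAAAGTAATCCTTTGATTG. The template strand is its reverse complement (complement TCTCAGCGCATGAAACTTGGGACAGGTCTTTGATATTCTCATGCCAAGTGTAGTTGGCCTCCAGATTTTCATTAGGAAACTAAC, then reverse).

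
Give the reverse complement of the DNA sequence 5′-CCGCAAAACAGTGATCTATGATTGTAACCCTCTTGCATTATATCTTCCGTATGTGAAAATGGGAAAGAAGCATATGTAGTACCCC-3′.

Reading the sequence 3'→5' and pairing each base (A↔T, G↔C) gives the reverse complement directly.

5'-GGGGTACTACATATGCTTCTTTCCCATTTTCACATACGGAAGATATAATGCAAGAGGGTTACAATCATAGATCACTGTTTTGCGG-3'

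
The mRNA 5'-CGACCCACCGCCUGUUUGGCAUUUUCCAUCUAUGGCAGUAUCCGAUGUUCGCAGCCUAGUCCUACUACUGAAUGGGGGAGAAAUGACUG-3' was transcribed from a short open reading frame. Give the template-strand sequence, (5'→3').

5'-CAGTCATTTCTCCCCCATTCAGTAGTAGGACTAGGCTGCGAACATCGGATACTGCCATAGATGGAAAATGCCAAACAGGCGGTGGGTCG-3'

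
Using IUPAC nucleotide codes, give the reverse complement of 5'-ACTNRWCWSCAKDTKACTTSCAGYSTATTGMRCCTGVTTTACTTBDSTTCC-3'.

5'-GGAASHVAAGTAAABCAGGYKCAATASRCTGSAAGTMAHMTGSWGWYNAGT-3'

Standard pairs A↔T, G↔C; ambiguity codes pair R↔Y, M↔K, W↔W, S↔S, B↔V, D↔H, N↔N. Complement (TGANYWGWSGTMHAMTGAASGTCRSATAACKYGGACBAAATGAAVHSAAGG), then reverse for 5'→3'.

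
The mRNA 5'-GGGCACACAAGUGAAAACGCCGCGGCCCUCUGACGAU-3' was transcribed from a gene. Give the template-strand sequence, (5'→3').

Replace U with T to get the coding DNA strand: GGGCACACAAGTGAAAACGCCGCGGCCCTCTGACGAT. The template strand is its reverse complement (complement CCCGTGTGTTCACTTTTGCGGCGCCGGGAGACTGCTA, then reverse).

5'-ATCGTCAGAGGGCCGCGGCGTTTTCACTTGTGTGCCC-3'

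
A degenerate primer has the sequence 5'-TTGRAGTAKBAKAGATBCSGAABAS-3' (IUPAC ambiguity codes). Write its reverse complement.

Standard pairs A↔T, G↔C; ambiguity codes pair R↔Y, K↔M, S↔S, B↔V. Complement (AACYTCATMVTMTCTAVGSCTTVTS), then reverse for 5'→3'.

5'-STVTTCSGVATCTMTVMTACTYCAA-3'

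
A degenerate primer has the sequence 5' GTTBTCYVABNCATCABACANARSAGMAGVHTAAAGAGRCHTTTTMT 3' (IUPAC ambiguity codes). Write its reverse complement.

Standard pairs A↔T, G↔C; ambiguity codes pair R↔Y, M↔K, S↔S, B↔V, H↔D, N↔N. Complement (CAAVAGRBTVNGTAGTVTGTNTYSTCKTCBDATTTCTCYGDAAAAKA), then reverse for 5'→3'.

5'-AKAAAADGYCTCTTTADBCTKCTSYTNTGTVTGATGNVTBRGAVAAC-3'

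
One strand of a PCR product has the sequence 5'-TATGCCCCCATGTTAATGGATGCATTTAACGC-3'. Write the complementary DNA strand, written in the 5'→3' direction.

5'-GCGTTAAATGCATCCATTAACATGGGGGCATA-3'

The complement of TATGCCCCCATGTTAATGGATGCATTTAACGC is ATACGGGGGTACAATTACCTACGTAAATTGCG (A↔T, G↔C). DNA strands are antiparallel, so the complementary strand runs 3'→5'; reversing gives the 5'→3' form.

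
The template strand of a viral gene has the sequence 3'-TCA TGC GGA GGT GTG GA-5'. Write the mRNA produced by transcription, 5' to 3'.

Reading the template 3'→5' as shown, RNA polymerase pairs each base (A→U, T→A, G↔C) to build mRNA 5'→3' directly.

5'-AGUACGCCUCCACACCU-3'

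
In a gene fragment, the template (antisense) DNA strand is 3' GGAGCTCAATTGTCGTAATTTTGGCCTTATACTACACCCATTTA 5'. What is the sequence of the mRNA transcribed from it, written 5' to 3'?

Reading the template 3'→5' as shown, RNA polymerase pairs each base (A→U, T→A, G↔C) to build mRNA 5'→3' directly.

5'-CCUCGAGUUAACAGCAUUAAAACCGGAAUAUGAUGUGGGUAAAU-3'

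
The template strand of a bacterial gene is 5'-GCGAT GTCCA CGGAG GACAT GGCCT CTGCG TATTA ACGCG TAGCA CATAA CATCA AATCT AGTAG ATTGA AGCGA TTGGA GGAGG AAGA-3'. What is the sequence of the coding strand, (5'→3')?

5′-TCTTCCTCCTCCAATCGCTTCAATCTACTAGATTTGATGTTATGTGCTACGCGTTAATACGCAGAGGCCATGTCCTCCGTGGACATCGC-3′

The coding strand is complementary and antiparallel to the template: take the complement (A↔T, G↔C) and reverse.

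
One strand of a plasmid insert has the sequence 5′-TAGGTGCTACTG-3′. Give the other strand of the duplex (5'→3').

5'-CAGTAGCACCTA-3'

The complement of TAGGTGCTACTG is ATCCACGATGAC (A↔T, G↔C). DNA strands are antiparallel, so the complementary strand runs 3'→5'; reversing gives the 5'→3' form.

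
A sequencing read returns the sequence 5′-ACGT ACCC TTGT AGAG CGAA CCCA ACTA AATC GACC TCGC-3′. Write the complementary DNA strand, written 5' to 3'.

5'-GCGAGGTCGATTTAGTTGGGTTCGCTCTACAAGGGTACGT-3'

Pairing A↔T and G↔C gives TGCATGGGAACATCTCGCTTGGGTTGATTTAGCTGGAGCG, running 3'→5'. Reverse for the 5'→3' convention.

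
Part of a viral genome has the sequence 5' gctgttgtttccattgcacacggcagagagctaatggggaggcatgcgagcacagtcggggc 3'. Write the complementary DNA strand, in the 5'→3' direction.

5'-GCCCCGACTGTGCTCGCATGCCTCCCCATTAGCTCTCTGCCGTGTGCAATGGAAACAACAGC-3'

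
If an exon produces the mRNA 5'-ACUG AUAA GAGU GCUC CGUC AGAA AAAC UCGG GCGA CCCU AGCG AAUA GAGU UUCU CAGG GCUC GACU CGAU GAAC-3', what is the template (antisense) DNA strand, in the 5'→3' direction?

5'-GTTCATCGAGTCGAGCCCTGAGAAACTCTATTCGCTAGGGTCGCCCGAGTTTTTCTGACGGAGCACTCTTATCAGT-3'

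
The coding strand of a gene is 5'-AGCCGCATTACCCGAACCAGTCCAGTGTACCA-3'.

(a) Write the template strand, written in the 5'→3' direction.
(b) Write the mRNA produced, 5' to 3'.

(a) The template strand is the reverse complement of the coding strand: complement TCGGCGTAATGGGCTTGGTCAGGTCACATGGT, then reverse.
(b) mRNA matches the coding strand with T→U.

(a) 5'-TGGTACACTGGACTGGTTCGGGTAATGCGGCT-3'
(b) 5′-AGCCGCAUUACCCGAACCAGUCCAGUGUACCA-3′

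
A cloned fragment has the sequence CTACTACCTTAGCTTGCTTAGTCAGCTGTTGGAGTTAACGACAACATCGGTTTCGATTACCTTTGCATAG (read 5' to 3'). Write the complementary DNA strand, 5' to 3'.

5′-CTATGCAAAGGTAATCGAAACCGATGTTGTCGTTAACTCCAACAGCTGACTAAGCAAGCTAAGGTAGTAG-3′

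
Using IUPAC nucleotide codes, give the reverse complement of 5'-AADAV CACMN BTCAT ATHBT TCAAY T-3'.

5'-ARTTGAAVDATATGAVNKGTGBTHTT-3'

Standard pairs A↔T, G↔C; ambiguity codes pair Y↔R, M↔K, B↔V, D↔H, N↔N. Complement (TTHTBGTGKNVAGTATADVAAGTTRA), then reverse for 5'→3'.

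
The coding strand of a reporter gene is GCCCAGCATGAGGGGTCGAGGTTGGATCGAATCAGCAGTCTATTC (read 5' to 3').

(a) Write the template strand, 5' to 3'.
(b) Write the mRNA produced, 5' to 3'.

(a) 5'-GAATAGACTGCTGATTCGATCCAACCTCGACCCCTCATGCTGGGC-3'
(b) 5'-GCCCAGCAUGAGGGGUCGAGGUUGGAUCGAAUCAGCAGUCUAUUC-3'

(a) The template strand is the reverse complement of the coding strand: complement CGGGTCGTACTCCCCAGCTCCAACCTAGCTTAGTCGTCAGATAAG, then reverse.
(b) mRNA matches the coding strand with T→U.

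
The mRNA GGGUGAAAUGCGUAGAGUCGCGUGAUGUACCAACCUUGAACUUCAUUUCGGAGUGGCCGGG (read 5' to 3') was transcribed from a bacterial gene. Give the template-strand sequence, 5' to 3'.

5′-CCCGGCCACTCCGAAATGAAGTTCAAGGTTGGTACATCACGCGACTCTACGCATTTCACCC-3′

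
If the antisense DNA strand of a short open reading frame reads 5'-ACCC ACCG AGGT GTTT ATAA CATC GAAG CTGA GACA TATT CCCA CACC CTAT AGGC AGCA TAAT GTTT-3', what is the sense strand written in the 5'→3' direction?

The coding strand is complementary and antiparallel to the template: take the complement (A↔T, G↔C) and reverse.

5'-AAACATTATGCTGCCTATAGGGTGTGGGAATATGTCTCAGCTTCGATGTTATAAACACCTCGGTGGGT-3'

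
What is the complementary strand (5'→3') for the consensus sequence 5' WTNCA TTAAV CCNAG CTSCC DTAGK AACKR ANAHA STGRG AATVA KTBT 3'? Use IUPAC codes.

5'-AVAMTBATTCYCASTDTNTYMGTTMCTAHGGSAGCTNGGBTTAATGNAW-3'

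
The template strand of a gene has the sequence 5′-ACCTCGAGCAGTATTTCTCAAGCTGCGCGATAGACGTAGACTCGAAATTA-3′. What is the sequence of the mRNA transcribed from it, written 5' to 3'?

5'-UAAUUUCGAGUCUACGUCUAUCGCGCAGCUUGAGAAAUACUGCUCGAGGU-3'

The mRNA has the sequence of the coding strand (reverse complement of the template) with T→U. Reverse complement of ACCTCGAGCAGTATTTCTCAAGCTGCGCGATAGACGTAGACTCGAAATTA is TAATTTCGAGTCTACGTCTATCGCGCAGCTTGAGAAATACTGCTCGAGGT; then T→U.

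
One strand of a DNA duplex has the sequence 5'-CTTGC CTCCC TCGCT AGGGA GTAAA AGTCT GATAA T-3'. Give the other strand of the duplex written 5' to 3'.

5'-ATTATCAGACTTTTACTCCCTAGCGAGGGAGGCAAG-3'

The complement of CTTGCCTCCCTCGCTAGGGAGTAAAAGTCTGATAAT is GAACGGAGGGAGCGATCCCTCATTTTCAGACTATTA (A↔T, G↔C). DNA strands are antiparallel, so the complementary strand runs 3'→5'; reversing gives the 5'→3' form.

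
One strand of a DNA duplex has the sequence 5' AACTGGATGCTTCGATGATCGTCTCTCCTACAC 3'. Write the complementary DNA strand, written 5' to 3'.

5'-GTGTAGGAGAGACGATCATCGAAGCATCCAGTT-3'

Pairing A↔T and G↔C gives TTGACCTACGAAGCTACTAGCAGAGAGGATGTG, running 3'→5'. Reverse for the 5'→3' convention.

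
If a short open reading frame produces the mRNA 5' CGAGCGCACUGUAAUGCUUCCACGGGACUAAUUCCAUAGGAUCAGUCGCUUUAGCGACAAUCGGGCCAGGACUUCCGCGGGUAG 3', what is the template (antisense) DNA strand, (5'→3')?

Replace U with T to get the coding DNA strand: CGAGCGCACTGTAATGCTTCCACGGGACTAATTCCATAGGATCAGTCGCTTTAGCGACAATCGGGCCAGGACTTCCGCGGGTAG. The template strand is its reverse complement (complement GCTCGCGTGACATTACGAAGGTGCCCTGATTAAGGTATCCTAGTCAGCGAAATCGCTGTTAGCCCGGTCCTGAAGGCGCCCATC, then reverse).

5'-CTACCCGCGGAAGTCCTGGCCCGATTGTCGCTAAAGCGACTGATCCTATGGAATTAGTCCCGTGGAAGCATTACAGTGCGCTCG-3'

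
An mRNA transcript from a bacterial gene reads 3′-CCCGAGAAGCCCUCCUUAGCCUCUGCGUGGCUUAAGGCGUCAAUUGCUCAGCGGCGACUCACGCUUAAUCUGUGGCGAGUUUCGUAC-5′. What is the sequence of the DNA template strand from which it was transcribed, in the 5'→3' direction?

Written 5'→3' the mRNA is CAUGCUUUGAGCGGUGUCUAAUUCGCACUCAGCGGCGACUCGUUAACUGCGGAAUUCGGUGCGUCUCCGAUUCCUCCCGAAGAGCCC, so the coding DNA strand is CATGCTTTGAGCGGTGTCTAATTCGCACTCAGCGGCGACTCGTTAACTGCGGAATTCGGTGCGTCTCCGATTCCTCCCGAAGAGCCC. The template is its reverse complement.

5'-GGGCTCTTCGGGAGGAATCGGAGACGCACCGAATTCCGCAGTTAACGAGTCGCCGCTGAGTGCGAATTAGACACCGCTCAAAGCATG-3'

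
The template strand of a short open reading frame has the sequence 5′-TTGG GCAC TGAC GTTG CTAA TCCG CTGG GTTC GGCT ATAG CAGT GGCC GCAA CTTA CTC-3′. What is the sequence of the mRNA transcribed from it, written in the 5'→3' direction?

5'-GAGUAAGUUGCGGCCACUGCUAUAGCCGAACCCAGCGGAUUAGCAACGUCAGUGCCCAA-3'

The mRNA has the sequence of the coding strand (reverse complement of the template) with T→U. Reverse complement of TTGGGCACTGACGTTGCTAATCCGCTGGGTTCGGCTATAGCAGTGGCCGCAACTTACTC is GAGTAAGTTGCGGCCACTGCTATAGCCGAACCCAGCGGATTAGCAACGTCAGTGCCCAA; then T→U.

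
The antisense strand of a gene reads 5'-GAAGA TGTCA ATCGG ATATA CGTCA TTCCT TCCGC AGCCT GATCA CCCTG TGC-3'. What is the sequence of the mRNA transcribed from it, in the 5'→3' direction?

The mRNA has the sequence of the coding strand (reverse complement of the template) with T→U. Reverse complement of GAAGATGTCAATCGGATATACGTCATTCCTTCCGCAGCCTGATCACCCTGTGC is GCACAGGGTGATCAGGCTGCGGAAGGAATGACGTATATCCGATTGACATCTTC; then T→U.

5′-GCACAGGGUGAUCAGGCUGCGGAAGGAAUGACGUAUAUCCGAUUGACAUCUUC-3′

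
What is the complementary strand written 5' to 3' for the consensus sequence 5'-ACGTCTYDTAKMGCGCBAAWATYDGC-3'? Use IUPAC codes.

5'-GCHRATWTTVGCGCKMTAHRAGACGT-3'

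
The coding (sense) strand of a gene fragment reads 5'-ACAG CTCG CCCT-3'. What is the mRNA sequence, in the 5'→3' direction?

mRNA has the coding-strand sequence with U in place of T.

5'-ACAGCUCGCCCU-3'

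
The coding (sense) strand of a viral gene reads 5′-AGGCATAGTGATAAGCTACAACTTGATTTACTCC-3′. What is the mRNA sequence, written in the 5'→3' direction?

5'-AGGCAUAGUGAUAAGCUACAACUUGAUUUACUCC-3'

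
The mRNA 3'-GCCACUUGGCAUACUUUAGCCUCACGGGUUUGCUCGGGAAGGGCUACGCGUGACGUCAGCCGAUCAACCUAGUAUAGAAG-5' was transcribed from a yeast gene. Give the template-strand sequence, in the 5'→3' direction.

Written 5'→3' the mRNA is GAAGAUAUGAUCCAACUAGCCGACUGCAGUGCGCAUCGGGAAGGGCUCGUUUGGGCACUCCGAUUUCAUACGGUUCACCG, so the coding DNA strand is GAAGATATGATCCAACTAGCCGACTGCAGTGCGCATCGGGAAGGGCTCGTTTGGGCACTCCGATTTCATACGGTTCACCG. The template is its reverse complement.

5'-CGGTGAACCGTATGAAATCGGAGTGCCCAAACGAGCCCTTCCCGATGCGCACTGCAGTCGGCTAGTTGGATCATATCTTC-3'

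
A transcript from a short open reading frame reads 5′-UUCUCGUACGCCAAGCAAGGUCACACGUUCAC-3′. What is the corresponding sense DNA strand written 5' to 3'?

5'-TTCTCGTACGCCAAGCAAGGTCACACGTTCAC-3'

The coding DNA strand has the same 5'→3' sequence as the mRNA with U replaced by T.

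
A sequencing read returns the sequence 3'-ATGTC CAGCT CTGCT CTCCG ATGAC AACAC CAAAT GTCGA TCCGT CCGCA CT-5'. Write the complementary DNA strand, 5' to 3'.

The strand is given 3'→5', so its complement runs 5'→3' in the same left-to-right order: pair each base A↔T, G↔C.

5′-TACAGGTCGAGACGAGAGGCTACTGTTGTGGTTTACAGCTAGGCAGGCGTGA-3′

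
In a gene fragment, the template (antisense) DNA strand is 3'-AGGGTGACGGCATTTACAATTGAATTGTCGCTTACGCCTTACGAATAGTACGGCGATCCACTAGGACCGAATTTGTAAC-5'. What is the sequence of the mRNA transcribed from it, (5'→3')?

Reading the template 3'→5' as shown, RNA polymerase pairs each base (A→U, T→A, G↔C) to build mRNA 5'→3' directly.

5'-UCCCACUGCCGUAAAUGUUAACUUAACAGCGAAUGCGGAAUGCUUAUCAUGCCGCUAGGUGAUCCUGGCUUAAACAUUG-3'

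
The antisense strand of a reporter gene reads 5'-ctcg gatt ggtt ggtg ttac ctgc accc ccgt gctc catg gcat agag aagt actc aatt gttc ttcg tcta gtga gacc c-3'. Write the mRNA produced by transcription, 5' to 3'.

The mRNA has the sequence of the coding strand (reverse complement of the template) with T→U. Reverse complement of CTCGGATTGGTTGGTGTTACCTGCACCCCCGTGCTCCATGGCATAGAGAAGTACTCAATTGTTCTTCGTCTAGTGAGACCC is GGGTCTCACTAGACGAAGAACAATTGAGTACTTCTCTATGCCATGGAGCACGGGGGTGCAGGTAACACCAACCAATCCGAG; then T→U.

5'-GGGUCUCACUAGACGAAGAACAAUUGAGUACUUCUCUAUGCCAUGGAGCACGGGGGUGCAGGUAACACCAACCAAUCCGAG-3'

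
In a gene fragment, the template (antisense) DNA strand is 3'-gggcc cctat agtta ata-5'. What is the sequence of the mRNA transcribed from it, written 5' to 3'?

Reading the template 3'→5' as shown, RNA polymerase pairs each base (A→U, T→A, G↔C) to build mRNA 5'→3' directly.

5'-CCCGGGGAUAUCAAUUAU-3'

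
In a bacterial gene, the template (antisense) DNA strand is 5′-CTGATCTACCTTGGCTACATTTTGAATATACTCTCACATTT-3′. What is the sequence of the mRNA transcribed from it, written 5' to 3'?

RNA polymerase reads the template 3'→5' and synthesizes mRNA 5'→3' by base-pairing (A→U, T→A, G↔C). The complement of the template is GACTAGATGGAACCGATGTAAAACTTATATGAGAGTGTAAA; antiparallel, so 5'→3' the coding strand is AAATGTGAGAGTATATTCAAAATGTAGCCAAGGTAGATCAG. Replace T with U for the mRNA.

5′-AAAUGUGAGAGUAUAUUCAAAAUGUAGCCAAGGUAGAUCAG-3′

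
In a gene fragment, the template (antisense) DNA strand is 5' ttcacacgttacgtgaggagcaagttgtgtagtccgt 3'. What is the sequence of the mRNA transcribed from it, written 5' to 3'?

The mRNA has the sequence of the coding strand (reverse complement of the template) with T→U. Reverse complement of TTCACACGTTACGTGAGGAGCAAGTTGTGTAGTCCGT is ACGGACTACACAACTTGCTCCTCACGTAACGTGTGAA; then T→U.

5'-ACGGACUACACAACUUGCUCCUCACGUAACGUGUGAA-3'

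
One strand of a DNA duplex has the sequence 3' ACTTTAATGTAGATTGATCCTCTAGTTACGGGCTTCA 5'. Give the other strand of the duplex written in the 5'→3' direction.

The strand is given 3'→5', so its complement runs 5'→3' in the same left-to-right order: pair each base A↔T, G↔C.

5'-TGAAATTACATCTAACTAGGAGATCAATGCCCGAAGT-3'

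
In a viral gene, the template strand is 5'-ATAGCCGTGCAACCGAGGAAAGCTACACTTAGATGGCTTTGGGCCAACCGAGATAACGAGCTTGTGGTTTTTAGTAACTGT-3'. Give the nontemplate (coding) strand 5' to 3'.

The coding strand is complementary and antiparallel to the template: take the complement (A↔T, G↔C) and reverse.

5′-ACAGTTACTAAAAACCACAAGCTCGTTATCTCGGTTGGCCCAAAGCCATCTAAGTGTAGCTTTCCTCGGTTGCACGGCTAT-3′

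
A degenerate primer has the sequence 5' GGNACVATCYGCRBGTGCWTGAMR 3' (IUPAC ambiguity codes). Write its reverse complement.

5′-YKTCAWGCACVYGCRGATBGTNCC-3′

Standard pairs A↔T, G↔C; ambiguity codes pair R↔Y, M↔K, W↔W, B↔V, N↔N. Complement (CCNTGBTAGRCGYVCACGWACTKY), then reverse for 5'→3'.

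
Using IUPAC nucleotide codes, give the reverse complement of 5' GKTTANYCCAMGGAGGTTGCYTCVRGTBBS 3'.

Standard pairs A↔T, G↔C; ambiguity codes pair R↔Y, M↔K, S↔S, B↔V, N↔N. Complement (CMAATNRGGTKCCTCCAACGRAGBYCAVVS), then reverse for 5'→3'.

5'-SVVACYBGARGCAACCTCCKTGGRNTAAMC-3'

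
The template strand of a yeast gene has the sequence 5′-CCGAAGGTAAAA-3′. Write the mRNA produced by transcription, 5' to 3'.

5'-UUUUACCUUCGG-3'

The mRNA has the sequence of the coding strand (reverse complement of the template) with T→U. Reverse complement of CCGAAGGTAAAA is TTTTACCTTCGG; then T→U.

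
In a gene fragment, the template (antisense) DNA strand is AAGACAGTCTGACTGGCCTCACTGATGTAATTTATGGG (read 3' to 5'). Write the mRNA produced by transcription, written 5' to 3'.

Reading the template 3'→5' as shown, RNA polymerase pairs each base (A→U, T→A, G↔C) to build mRNA 5'→3' directly.

5′-UUCUGUCAGACUGACCGGAGUGACUACAUUAAAUACCC-3′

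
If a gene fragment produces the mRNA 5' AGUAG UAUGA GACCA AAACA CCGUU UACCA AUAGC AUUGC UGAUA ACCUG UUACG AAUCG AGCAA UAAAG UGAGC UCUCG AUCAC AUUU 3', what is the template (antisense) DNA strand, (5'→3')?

5'-AAATGTGATCGAGAGCTCACTTTATTGCTCGATTCGTAACAGGTTATCAGCAATGCTATTGGTAAACGGTGTTTTGGTCTCATACTACT-3'

Replace U with T to get the coding DNA strand: AGTAGTATGAGACCAAAACACCGTTTACCAATAGCATTGCTGATAACCTGTTACGAATCGAGCAATAAAGTGAGCTCTCGATCACATTT. The template strand is its reverse complement (complement TCATCATACTCTGGTTTTGTGGCAAATGGTTATCGTAACGACTATTGGACAATGCTTAGCTCGTTATTTCACTCGAGAGCTAGTGTAAA, then reverse).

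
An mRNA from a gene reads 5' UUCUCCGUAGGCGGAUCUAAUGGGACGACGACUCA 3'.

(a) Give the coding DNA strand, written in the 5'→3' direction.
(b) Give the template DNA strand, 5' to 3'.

(a) 5'-TTCTCCGTAGGCGGATCTAATGGGACGACGACTCA-3'
(b) 5'-TGAGTCGTCGTCCCATTAGATCCGCCTACGGAGAA-3'

(a) The coding strand matches the mRNA with U→T.
(b) The template strand is the reverse complement of the coding strand.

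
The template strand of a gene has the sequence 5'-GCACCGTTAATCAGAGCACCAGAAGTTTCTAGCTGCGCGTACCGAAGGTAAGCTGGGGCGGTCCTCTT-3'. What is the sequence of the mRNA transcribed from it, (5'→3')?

RNA polymerase reads the template 3'→5' and synthesizes mRNA 5'→3' by base-pairing (A→U, T→A, G↔C). The complement of the template is CGTGGCAATTAGTCTCGTGGTCTTCAAAGATCGACGCGCATGGCTTCCATTCGACCCCGCCAGGAGAA; antiparallel, so 5'→3' the coding strand is AAGAGGACCGCCCCAGCTTACCTTCGGTACGCGCAGCTAGAAACTTCTGGTGCTCTGATTAACGGTGC. Replace T with U for the mRNA.

5'-AAGAGGACCGCCCCAGCUUACCUUCGGUACGCGCAGCUAGAAACUUCUGGUGCUCUGAUUAACGGUGC-3'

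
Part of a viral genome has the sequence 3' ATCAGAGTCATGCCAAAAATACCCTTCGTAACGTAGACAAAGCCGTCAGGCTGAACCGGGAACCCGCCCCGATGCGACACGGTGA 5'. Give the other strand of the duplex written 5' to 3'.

The strand is given 3'→5', so its complement runs 5'→3' in the same left-to-right order: pair each base A↔T, G↔C.

5′-TAGTCTCAGTACGGTTTTTATGGGAAGCATTGCATCTGTTTCGGCAGTCCGACTTGGCCCTTGGGCGGGGCTACGCTGTGCCACT-3′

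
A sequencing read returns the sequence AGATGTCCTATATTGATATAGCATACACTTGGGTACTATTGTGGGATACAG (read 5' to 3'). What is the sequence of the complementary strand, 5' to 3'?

5'-CTGTATCCCACAATAGTACCCAAGTGTATGCTATATCAATATAGGACATCT-3'

The complement of AGATGTCCTATATTGATATAGCATACACTTGGGTACTATTGTGGGATACAG is TCTACAGGATATAACTATATCGTATGTGAACCCATGATAACACCCTATGTC (A↔T, G↔C). DNA strands are antiparallel, so the complementary strand runs 3'→5'; reversing gives the 5'→3' form.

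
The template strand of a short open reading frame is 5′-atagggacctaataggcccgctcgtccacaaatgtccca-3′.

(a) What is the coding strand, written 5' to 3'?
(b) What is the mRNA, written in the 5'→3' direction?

(a) The coding strand is the reverse complement of the template: complement TATCCCTGGATTATCCGGGCGAGCAGGTGTTTACAGGGT, then reverse.
(b) mRNA has the coding-strand sequence with T→U.

(a) 5'-TGGGACATTTGTGGACGAGCGGGCCTATTAGGTCCCTAT-3'
(b) 5'-UGGGACAUUUGUGGACGAGCGGGCCUAUUAGGUCCCUAU-3'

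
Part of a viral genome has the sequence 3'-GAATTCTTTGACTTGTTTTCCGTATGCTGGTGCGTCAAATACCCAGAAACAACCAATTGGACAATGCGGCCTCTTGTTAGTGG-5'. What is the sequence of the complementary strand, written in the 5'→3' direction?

The strand is given 3'→5', so its complement runs 5'→3' in the same left-to-right order: pair each base A↔T, G↔C.

5'-CTTAAGAAACTGAACAAAAGGCATACGACCACGCAGTTTATGGGTCTTTGTTGGTTAACCTGTTACGCCGGAGAACAATCACC-3'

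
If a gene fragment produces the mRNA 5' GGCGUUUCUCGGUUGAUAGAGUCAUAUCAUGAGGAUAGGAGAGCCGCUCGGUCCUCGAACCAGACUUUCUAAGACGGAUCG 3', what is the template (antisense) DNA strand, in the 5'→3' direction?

Replace U with T to get the coding DNA strand: GGCGTTTCTCGGTTGATAGAGTCATATCATGAGGATAGGAGAGCCGCTCGGTCCTCGAACCAGACTTTCTAAGACGGATCG. The template strand is its reverse complement (complement CCGCAAAGAGCCAACTATCTCAGTATAGTACTCCTATCCTCTCGGCGAGCCAGGAGCTTGGTCTGAAAGATTCTGCCTAGC, then reverse).

5'-CGATCCGTCTTAGAAAGTCTGGTTCGAGGACCGAGCGGCTCTCCTATCCTCATGATATGACTCTATCAACCGAGAAACGCC-3'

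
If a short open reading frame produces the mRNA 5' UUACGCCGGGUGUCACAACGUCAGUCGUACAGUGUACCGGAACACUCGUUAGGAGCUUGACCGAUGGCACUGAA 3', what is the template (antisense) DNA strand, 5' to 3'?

Replace U with T to get the coding DNA strand: TTACGCCGGGTGTCACAACGTCAGTCGTACAGTGTACCGGAACACTCGTTAGGAGCTTGACCGATGGCACTGAA. The template strand is its reverse complement (complement AATGCGGCCCACAGTGTTGCAGTCAGCATGTCACATGGCCTTGTGAGCAATCCTCGAACTGGCTACCGTGACTT, then reverse).

5'-TTCAGTGCCATCGGTCAAGCTCCTAACGAGTGTTCCGGTACACTGTACGACTGACGTTGTGACACCCGGCGTAA-3'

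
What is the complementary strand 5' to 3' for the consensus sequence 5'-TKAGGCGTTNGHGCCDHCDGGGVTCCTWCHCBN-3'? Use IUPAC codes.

Standard pairs A↔T, G↔C; ambiguity codes pair K↔M, W↔W, B↔V, D↔H, N↔N. Complement (AMTCCGCAANCDCGGHDGHCCCBAGGAWGDGVN), then reverse for 5'→3'.

5′-NVGDGWAGGABCCCHGDHGGCDCNAACGCCTMA-3′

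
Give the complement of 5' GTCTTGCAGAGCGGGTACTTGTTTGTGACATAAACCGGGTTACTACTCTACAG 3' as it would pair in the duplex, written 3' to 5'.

3'-CAGAACGTCTCGCCCATGAACAAACACTGTATTTGGCCCAATGATGAGATGTC-5'

Base-pairing A↔T, G↔C gives the complement. The complementary strand is antiparallel, so paired with a 5'→3' strand it runs 3'→5'.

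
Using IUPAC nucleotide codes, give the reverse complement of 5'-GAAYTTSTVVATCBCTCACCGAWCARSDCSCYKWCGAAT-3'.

5'-ATTCGWMRGSGHSYTGWTCGGTGAGVGATBBASAARTTC-3'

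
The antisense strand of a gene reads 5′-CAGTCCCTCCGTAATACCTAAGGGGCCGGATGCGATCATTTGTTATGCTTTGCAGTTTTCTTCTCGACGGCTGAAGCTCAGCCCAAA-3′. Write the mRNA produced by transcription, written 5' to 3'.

The mRNA has the sequence of the coding strand (reverse complement of the template) with T→U. Reverse complement of CAGTCCCTCCGTAATACCTAAGGGGCCGGATGCGATCATTTGTTATGCTTTGCAGTTTTCTTCTCGACGGCTGAAGCTCAGCCCAAA is TTTGGGCTGAGCTTCAGCCGTCGAGAAGAAAACTGCAAAGCATAACAAATGATCGCATCCGGCCCCTTAGGTATTACGGAGGGACTG; then T→U.

5′-UUUGGGCUGAGCUUCAGCCGUCGAGAAGAAAACUGCAAAGCAUAACAAAUGAUCGCAUCCGGCCCCUUAGGUAUUACGGAGGGACUG-3′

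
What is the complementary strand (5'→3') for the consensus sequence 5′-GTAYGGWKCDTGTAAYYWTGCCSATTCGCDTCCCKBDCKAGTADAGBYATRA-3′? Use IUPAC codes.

5'-TYATRVCTHTACTMGHVMGGGAHGCGAATSGGCAWRRTTACAHGMWCCRTAC-3'

Standard pairs A↔T, G↔C; ambiguity codes pair R↔Y, K↔M, W↔W, S↔S, B↔V, D↔H. Complement (CATRCCWMGHACATTRRWACGGSTAAGCGHAGGGMVHGMTCATHTCVRTAYT), then reverse for 5'→3'.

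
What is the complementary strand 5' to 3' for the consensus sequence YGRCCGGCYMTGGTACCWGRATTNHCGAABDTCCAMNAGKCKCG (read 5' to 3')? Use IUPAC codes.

5'-CGMGMCTNKTGGAHVTTCGDNAATYCWGGTACCAKRGCCGGYCR-3'

Standard pairs A↔T, G↔C; ambiguity codes pair R↔Y, M↔K, W↔W, B↔V, D↔H, N↔N. Complement (RCYGGCCGRKACCATGGWCYTAANDGCTTVHAGGTKNTCMGMGC), then reverse for 5'→3'.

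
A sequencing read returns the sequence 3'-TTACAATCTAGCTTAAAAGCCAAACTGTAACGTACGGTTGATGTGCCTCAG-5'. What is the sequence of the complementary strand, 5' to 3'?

5'-AATGTTAGATCGAATTTTCGGTTTGACATTGCATGCCAACTACACGGAGTC-3'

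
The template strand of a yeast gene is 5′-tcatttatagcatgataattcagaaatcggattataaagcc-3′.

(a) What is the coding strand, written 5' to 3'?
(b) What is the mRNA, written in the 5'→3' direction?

(a) 5'-GGCTTTATAATCCGATTTCTGAATTATCATGCTATAAATGA-3'
(b) 5'-GGCUUUAUAAUCCGAUUUCUGAAUUAUCAUGCUAUAAAUGA-3'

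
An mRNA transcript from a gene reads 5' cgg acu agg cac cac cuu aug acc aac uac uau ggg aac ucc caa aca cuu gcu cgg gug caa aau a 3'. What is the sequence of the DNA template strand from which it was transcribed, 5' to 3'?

5'-TATTTTGCACCCGAGCAAGTGTTTGGGAGTTCCCATAGTAGTTGGTCATAAGGTGGTGCCTAGTCCG-3'

Replace U with T to get the coding DNA strand: CGGACTAGGCACCACCTTATGACCAACTACTATGGGAACTCCCAAACACTTGCTCGGGTGCAAAATA. The template strand is its reverse complement (complement GCCTGATCCGTGGTGGAATACTGGTTGATGATACCCTTGAGGGTTTGTGAACGAGCCCACGTTTTAT, then reverse).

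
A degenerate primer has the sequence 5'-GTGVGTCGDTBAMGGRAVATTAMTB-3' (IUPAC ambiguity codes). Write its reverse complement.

5'-VAKTAATBTYCCKTVAHCGACBCAC-3'

Standard pairs A↔T, G↔C; ambiguity codes pair R↔Y, M↔K, B↔V, D↔H. Complement (CACBCAGCHAVTKCCYTBTAATKAV), then reverse for 5'→3'.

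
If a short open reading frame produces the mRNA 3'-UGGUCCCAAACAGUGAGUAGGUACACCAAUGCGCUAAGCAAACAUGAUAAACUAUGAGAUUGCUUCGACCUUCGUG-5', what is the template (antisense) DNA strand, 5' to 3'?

5'-ACCAGGGTTTGTCACTCATCCATGTGGTTACGCGATTCGTTTGTACTATTTGATACTCTAACGAAGCTGGAAGCAC-3'

Written 5'→3' the mRNA is GUGCUUCCAGCUUCGUUAGAGUAUCAAAUAGUACAAACGAAUCGCGUAACCACAUGGAUGAGUGACAAACCCUGGU, so the coding DNA strand is GTGCTTCCAGCTTCGTTAGAGTATCAAATAGTACAAACGAATCGCGTAACCACATGGATGAGTGACAAACCCTGGT. The template is its reverse complement.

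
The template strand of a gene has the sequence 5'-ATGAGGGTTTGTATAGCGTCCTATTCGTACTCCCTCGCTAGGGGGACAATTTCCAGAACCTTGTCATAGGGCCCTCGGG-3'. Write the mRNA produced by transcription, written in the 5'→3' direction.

5'-CCCGAGGGCCCUAUGACAAGGUUCUGGAAAUUGUCCCCCUAGCGAGGGAGUACGAAUAGGACGCUAUACAAACCCUCAU-3'

RNA polymerase reads the template 3'→5' and synthesizes mRNA 5'→3' by base-pairing (A→U, T→A, G↔C). The complement of the template is TACTCCCAAACATATCGCAGGATAAGCATGAGGGAGCGATCCCCCTGTTAAAGGTCTTGGAACAGTATCCCGGGAGCCC; antiparallel, so 5'→3' the coding strand is CCCGAGGGCCCTATGACAAGGTTCTGGAAATTGTCCCCCTAGCGAGGGAGTACGAATAGGACGCTATACAAACCCTCAT. Replace T with U for the mRNA.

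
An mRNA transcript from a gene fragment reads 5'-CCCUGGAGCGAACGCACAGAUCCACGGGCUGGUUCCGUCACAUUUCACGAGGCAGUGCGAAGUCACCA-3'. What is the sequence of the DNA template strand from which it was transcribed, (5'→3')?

5'-TGGTGACTTCGCACTGCCTCGTGAAATGTGACGGAACCAGCCCGTGGATCTGTGCGTTCGCTCCAGGG-3'

Replace U with T to get the coding DNA strand: CCCTGGAGCGAACGCACAGATCCACGGGCTGGTTCCGTCACATTTCACGAGGCAGTGCGAAGTCACCA. The template strand is its reverse complement (complement GGGACCTCGCTTGCGTGTCTAGGTGCCCGACCAAGGCAGTGTAAAGTGCTCCGTCACGCTTCAGTGGT, then reverse).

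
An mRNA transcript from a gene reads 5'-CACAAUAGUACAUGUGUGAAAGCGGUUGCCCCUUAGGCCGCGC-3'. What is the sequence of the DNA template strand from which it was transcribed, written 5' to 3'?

5'-GCGCGGCCTAAGGGGCAACCGCTTTCACACATGTACTATTGTG-3'

Replace U with T to get the coding DNA strand: CACAATAGTACATGTGTGAAAGCGGTTGCCCCTTAGGCCGCGC. The template strand is its reverse complement (complement GTGTTATCATGTACACACTTTCGCCAACGGGGAATCCGGCGCG, then reverse).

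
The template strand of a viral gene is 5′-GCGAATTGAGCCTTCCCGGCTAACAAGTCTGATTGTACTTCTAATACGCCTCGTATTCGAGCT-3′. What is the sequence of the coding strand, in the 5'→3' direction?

The coding strand is complementary and antiparallel to the template: take the complement (A↔T, G↔C) and reverse.

5'-AGCTCGAATACGAGGCGTATTAGAAGTACAATCAGACTTGTTAGCCGGGAAGGCTCAATTCGC-3'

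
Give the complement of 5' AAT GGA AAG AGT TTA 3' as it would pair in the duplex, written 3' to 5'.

Base-pairing A↔T, G↔C gives the complement. The complementary strand is antiparallel, so paired with a 5'→3' strand it runs 3'→5'.

3'-TTACCTTTCTCAAAT-5'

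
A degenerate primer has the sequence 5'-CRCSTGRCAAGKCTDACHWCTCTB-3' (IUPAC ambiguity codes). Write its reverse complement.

Standard pairs A↔T, G↔C; ambiguity codes pair R↔Y, K↔M, W↔W, S↔S, B↔V, D↔H. Complement (GYGSACYGTTCMGAHTGDWGAGAV), then reverse for 5'→3'.

5'-VAGAGWDGTHAGMCTTGYCASGYG-3'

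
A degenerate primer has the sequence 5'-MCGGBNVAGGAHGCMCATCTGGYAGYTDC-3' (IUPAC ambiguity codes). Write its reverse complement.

Standard pairs A↔T, G↔C; ambiguity codes pair Y↔R, M↔K, B↔V, D↔H, N↔N. Complement (KGCCVNBTCCTDCGKGTAGACCRTCRAHG), then reverse for 5'→3'.

5'-GHARCTRCCAGATGKGCDTCCTBNVCCGK-3'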